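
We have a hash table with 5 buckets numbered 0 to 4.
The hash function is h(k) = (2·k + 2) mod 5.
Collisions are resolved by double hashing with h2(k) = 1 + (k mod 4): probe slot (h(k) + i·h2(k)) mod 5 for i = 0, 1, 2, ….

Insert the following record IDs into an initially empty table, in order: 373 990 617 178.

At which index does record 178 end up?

373: h=3 -> slot 3
990: h=2 -> slot 2
617: h=1 -> slot 1
178: h=3, h2=3, probe 3,1,4 -> slot 4
Table: [., 617, 990, 373, 178]

4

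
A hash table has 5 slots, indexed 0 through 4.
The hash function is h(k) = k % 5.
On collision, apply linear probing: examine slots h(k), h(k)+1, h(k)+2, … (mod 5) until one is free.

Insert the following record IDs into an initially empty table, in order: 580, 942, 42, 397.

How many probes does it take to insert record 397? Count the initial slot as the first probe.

3

Insert 580: h=0, slot 0 empty -> index 0.
Insert 942: h=2, slot 2 empty -> index 2.
Insert 42: h=2, slot 2 occupied -> index 3.
Insert 397: h=2, slots 2,3 occupied -> index 4.
Table: [580, —, 942, 42, 397]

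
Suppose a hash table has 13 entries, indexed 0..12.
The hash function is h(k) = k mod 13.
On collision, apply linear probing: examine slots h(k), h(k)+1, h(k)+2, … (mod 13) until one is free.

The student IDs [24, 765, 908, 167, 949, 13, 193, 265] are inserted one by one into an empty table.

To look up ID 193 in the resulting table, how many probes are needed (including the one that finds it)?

24: h=11 -> slot 11
765: h=11, probe 11,12 -> slot 12
908: h=11, probe 11,12,0 -> slot 0
167: h=11, probe 11,12,0,1 -> slot 1
949: h=0, probe 0,1,2 -> slot 2
13: h=0, probe 0,1,2,3 -> slot 3
193: h=11, probe 11,12,0,1,2,3,4 -> slot 4
265: h=5 -> slot 5
Table: [908, 167, 949, 13, 193, 265, —, —, —, —, —, 24, 765]
Lookup 193: h=11, probe 11,12,0,1,2,3,4 → found at 4.

7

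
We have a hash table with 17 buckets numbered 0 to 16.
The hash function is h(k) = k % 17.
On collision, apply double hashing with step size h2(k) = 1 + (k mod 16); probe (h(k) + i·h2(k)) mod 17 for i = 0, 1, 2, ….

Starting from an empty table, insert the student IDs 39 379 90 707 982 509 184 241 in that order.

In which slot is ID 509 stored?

Insert 39: h=5, slot 5 empty → index 5.
Insert 379: h=5, h2=12, slot 5 occupied → index 0.
Insert 90: h=5, h2=11, slot 5 occupied → index 16.
Insert 707: h=10, slot 10 empty → index 10.
Insert 982: h=13, slot 13 empty → index 13.
Insert 509: h=16, h2=14, slots 16,13,10 occupied → index 7.
Insert 184: h=14, slot 14 empty → index 14.
Insert 241: h=3, slot 3 empty → index 3.
Table: [379, _, _, 241, _, 39, _, 509, _, _, 707, _, _, 982, 184, _, 90]

7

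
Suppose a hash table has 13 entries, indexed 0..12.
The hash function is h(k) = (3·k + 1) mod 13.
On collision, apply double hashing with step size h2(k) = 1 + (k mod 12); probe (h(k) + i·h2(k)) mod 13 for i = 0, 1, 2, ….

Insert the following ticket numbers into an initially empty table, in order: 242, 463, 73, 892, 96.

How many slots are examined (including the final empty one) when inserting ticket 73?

2

Insert 242: h=12, slot 12 empty -> index 12.
Insert 463: h=12, h2=8, slot 12 occupied -> index 7.
Insert 73: h=12, h2=2, slot 12 occupied -> index 1.
Insert 892: h=12, h2=5, slot 12 occupied -> index 4.
Insert 96: h=3, slot 3 empty -> index 3.
Table: [—, 73, —, 96, 892, —, —, 463, —, —, —, —, 242]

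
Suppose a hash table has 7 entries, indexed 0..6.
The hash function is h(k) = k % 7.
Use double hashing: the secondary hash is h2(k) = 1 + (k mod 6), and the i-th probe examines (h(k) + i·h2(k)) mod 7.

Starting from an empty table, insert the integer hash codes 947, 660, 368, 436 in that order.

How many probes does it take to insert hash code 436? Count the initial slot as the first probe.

947: h=2 -> slot 2
660: h=2, h2=1, probe 2,3 -> slot 3
368: h=4 -> slot 4
436: h=2, h2=5, probe 2,0 -> slot 0
Table: [436, -, 947, 660, 368, -, -]

2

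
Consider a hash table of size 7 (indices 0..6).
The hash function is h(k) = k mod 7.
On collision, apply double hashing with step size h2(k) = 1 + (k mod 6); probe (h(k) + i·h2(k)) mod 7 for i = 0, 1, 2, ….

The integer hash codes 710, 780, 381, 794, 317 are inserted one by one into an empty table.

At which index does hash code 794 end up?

6

710 hashes to 3; slot 3 is free -> place at 3.
780 hashes to 3, h2=1; 3 taken -> place at 4.
381 hashes to 3, h2=4; 3 taken -> place at 0.
794 hashes to 3, h2=3; 3 taken -> place at 6.
317 hashes to 2; slot 2 is free -> place at 2.
Table: [381, ∅, 317, 710, 780, ∅, 794]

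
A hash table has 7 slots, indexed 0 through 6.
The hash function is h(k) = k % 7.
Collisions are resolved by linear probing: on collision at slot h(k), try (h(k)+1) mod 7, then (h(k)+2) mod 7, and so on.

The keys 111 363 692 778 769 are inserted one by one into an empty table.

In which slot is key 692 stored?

111: h=6 -> slot 6
363: h=6, probe 6,0 -> slot 0
692: h=6, probe 6,0,1 -> slot 1
778: h=1, probe 1,2 -> slot 2
769: h=6, probe 6,0,1,2,3 -> slot 3
Table: [363, 692, 778, 769, ∅, ∅, 111]

1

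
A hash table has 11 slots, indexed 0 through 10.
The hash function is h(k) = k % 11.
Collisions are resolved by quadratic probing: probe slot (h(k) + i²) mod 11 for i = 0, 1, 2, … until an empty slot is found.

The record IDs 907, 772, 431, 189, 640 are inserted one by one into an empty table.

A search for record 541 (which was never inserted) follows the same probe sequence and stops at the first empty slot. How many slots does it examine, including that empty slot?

5

907 hashes to 5; slot 5 is free => place at 5.
772 hashes to 2; slot 2 is free => place at 2.
431 hashes to 2; 2 taken => place at 3.
189 hashes to 2; 2,3 taken => place at 6.
640 hashes to 2; 2,3,6 taken => place at 0.
Table: [640, -, 772, 431, -, 907, 189, -, -, -, -]
Lookup 541: h=2, probe 2,3,6,0,7 → slot 7 empty, not found.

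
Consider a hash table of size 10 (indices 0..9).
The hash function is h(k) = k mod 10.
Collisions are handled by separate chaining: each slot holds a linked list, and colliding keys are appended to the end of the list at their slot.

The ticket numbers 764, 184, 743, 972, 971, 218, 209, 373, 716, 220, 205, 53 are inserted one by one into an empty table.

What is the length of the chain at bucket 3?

3

Insert 764: h=4, bucket 4 empty -> new chain.
Insert 184: h=4, bucket 4 nonempty -> append to chain.
Insert 743: h=3, bucket 3 empty -> new chain.
Insert 972: h=2, bucket 2 empty -> new chain.
Insert 971: h=1, bucket 1 empty -> new chain.
Insert 218: h=8, bucket 8 empty -> new chain.
Insert 209: h=9, bucket 9 empty -> new chain.
Insert 373: h=3, bucket 3 nonempty -> append to chain.
Insert 716: h=6, bucket 6 empty -> new chain.
Insert 220: h=0, bucket 0 empty -> new chain.
Insert 205: h=5, bucket 5 empty -> new chain.
Insert 53: h=3, bucket 3 nonempty -> append to chain.
Final buckets:
0: 220
1: 971
2: 972
3: 743 -> 373 -> 53
4: 764 -> 184
5: 205
6: 716
7: -
8: 218
9: 209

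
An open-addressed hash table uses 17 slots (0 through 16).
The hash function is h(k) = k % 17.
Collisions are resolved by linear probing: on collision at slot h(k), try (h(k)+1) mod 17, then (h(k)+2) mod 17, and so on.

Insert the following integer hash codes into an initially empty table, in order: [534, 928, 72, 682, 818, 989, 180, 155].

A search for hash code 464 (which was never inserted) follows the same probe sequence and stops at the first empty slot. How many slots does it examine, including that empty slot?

4

534: h=7 → slot 7
928: h=10 → slot 10
72: h=4 → slot 4
682: h=2 → slot 2
818: h=2, probe 2,3 → slot 3
989: h=3, probe 3,4,5 → slot 5
180: h=10, probe 10,11 → slot 11
155: h=2, probe 2,3,4,5,6 → slot 6
Table: [., ., 682, 818, 72, 989, 155, 534, ., ., 928, 180, ., ., ., ., .]
Lookup 464: h=5, probe 5,6,7,8 → slot 8 empty, not found.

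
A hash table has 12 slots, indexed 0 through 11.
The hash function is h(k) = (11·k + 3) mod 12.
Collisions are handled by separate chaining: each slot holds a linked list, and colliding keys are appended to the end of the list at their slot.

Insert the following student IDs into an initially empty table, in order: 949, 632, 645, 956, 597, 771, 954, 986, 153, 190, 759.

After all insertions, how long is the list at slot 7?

Insert 949: h=2, bucket 2 empty -> new chain.
Insert 632: h=7, bucket 7 empty -> new chain.
Insert 645: h=6, bucket 6 empty -> new chain.
Insert 956: h=7, bucket 7 nonempty -> append to chain.
Insert 597: h=6, bucket 6 nonempty -> append to chain.
Insert 771: h=0, bucket 0 empty -> new chain.
Insert 954: h=9, bucket 9 empty -> new chain.
Insert 986: h=1, bucket 1 empty -> new chain.
Insert 153: h=6, bucket 6 nonempty -> append to chain.
Insert 190: h=5, bucket 5 empty -> new chain.
Insert 759: h=0, bucket 0 nonempty -> append to chain.
Final buckets:
0: 771 -> 759
1: 986
2: 949
3: -
4: -
5: 190
6: 645 -> 597 -> 153
7: 632 -> 956
8: -
9: 954
10: -
11: -

2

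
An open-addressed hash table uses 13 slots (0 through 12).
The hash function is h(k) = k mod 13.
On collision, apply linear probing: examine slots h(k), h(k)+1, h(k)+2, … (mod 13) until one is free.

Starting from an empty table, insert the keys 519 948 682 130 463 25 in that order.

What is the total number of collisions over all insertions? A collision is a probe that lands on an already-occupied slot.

5

Insert 519: h=12, slot 12 empty -> index 12.
Insert 948: h=12, slot 12 occupied -> index 0.
Insert 682: h=6, slot 6 empty -> index 6.
Insert 130: h=0, slot 0 occupied -> index 1.
Insert 463: h=8, slot 8 empty -> index 8.
Insert 25: h=12, slots 12,0,1 occupied -> index 2.
Table: [948, 130, 25, -, -, -, 682, -, 463, -, -, -, 519]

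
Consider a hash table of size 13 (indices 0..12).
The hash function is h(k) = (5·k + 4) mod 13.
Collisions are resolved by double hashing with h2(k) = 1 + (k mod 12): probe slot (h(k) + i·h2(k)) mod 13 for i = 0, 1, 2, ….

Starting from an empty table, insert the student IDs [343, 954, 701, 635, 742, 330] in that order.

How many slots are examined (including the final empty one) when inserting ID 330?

343 hashes to 3; slot 3 is free -> place at 3.
954 hashes to 3, h2=7; 3 taken -> place at 10.
701 hashes to 12; slot 12 is free -> place at 12.
635 hashes to 7; slot 7 is free -> place at 7.
742 hashes to 9; slot 9 is free -> place at 9.
330 hashes to 3, h2=7; 3,10 taken -> place at 4.
Table: [∅, ∅, ∅, 343, 330, ∅, ∅, 635, ∅, 742, 954, ∅, 701]

3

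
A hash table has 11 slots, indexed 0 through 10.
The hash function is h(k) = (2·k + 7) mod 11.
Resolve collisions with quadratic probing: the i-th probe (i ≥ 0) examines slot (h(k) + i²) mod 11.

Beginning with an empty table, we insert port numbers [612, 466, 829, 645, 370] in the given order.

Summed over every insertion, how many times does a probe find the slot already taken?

4

612: h=10 => slot 10
466: h=4 => slot 4
829: h=4, probe 4,5 => slot 5
645: h=10, probe 10,0 => slot 0
370: h=10, probe 10,0,3 => slot 3
Table: [645, -, -, 370, 466, 829, -, -, -, -, 612]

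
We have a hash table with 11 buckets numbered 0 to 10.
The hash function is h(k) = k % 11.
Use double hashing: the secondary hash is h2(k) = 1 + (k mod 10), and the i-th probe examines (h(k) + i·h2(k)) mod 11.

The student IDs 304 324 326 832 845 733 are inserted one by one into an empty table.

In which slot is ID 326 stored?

304: h=7 -> slot 7
324: h=5 -> slot 5
326: h=7, h2=7, probe 7,3 -> slot 3
832: h=7, h2=3, probe 7,10 -> slot 10
845: h=9 -> slot 9
733: h=7, h2=4, probe 7,0 -> slot 0
Table: [733, ∅, ∅, 326, ∅, 324, ∅, 304, ∅, 845, 832]

3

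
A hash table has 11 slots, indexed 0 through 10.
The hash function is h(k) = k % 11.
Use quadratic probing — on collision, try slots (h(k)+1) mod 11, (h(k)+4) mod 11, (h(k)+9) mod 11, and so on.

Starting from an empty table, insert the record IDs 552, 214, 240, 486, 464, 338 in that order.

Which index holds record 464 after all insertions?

6

Insert 552: h=2, slot 2 empty → index 2.
Insert 214: h=5, slot 5 empty → index 5.
Insert 240: h=9, slot 9 empty → index 9.
Insert 486: h=2, slot 2 occupied → index 3.
Insert 464: h=2, slots 2,3 occupied → index 6.
Insert 338: h=8, slot 8 empty → index 8.
Table: [∅, ∅, 552, 486, ∅, 214, 464, ∅, 338, 240, ∅]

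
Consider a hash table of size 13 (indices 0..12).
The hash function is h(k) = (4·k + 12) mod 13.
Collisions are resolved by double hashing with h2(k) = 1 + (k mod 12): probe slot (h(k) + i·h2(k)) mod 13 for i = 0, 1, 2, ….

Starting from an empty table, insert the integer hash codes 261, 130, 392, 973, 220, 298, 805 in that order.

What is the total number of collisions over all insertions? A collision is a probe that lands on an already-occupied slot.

2

261 hashes to 3; slot 3 is free => place at 3.
130 hashes to 12; slot 12 is free => place at 12.
392 hashes to 7; slot 7 is free => place at 7.
973 hashes to 4; slot 4 is free => place at 4.
220 hashes to 8; slot 8 is free => place at 8.
298 hashes to 8, h2=11; 8 taken => place at 6.
805 hashes to 8, h2=2; 8 taken => place at 10.
Table: [_, _, _, 261, 973, _, 298, 392, 220, _, 805, _, 130]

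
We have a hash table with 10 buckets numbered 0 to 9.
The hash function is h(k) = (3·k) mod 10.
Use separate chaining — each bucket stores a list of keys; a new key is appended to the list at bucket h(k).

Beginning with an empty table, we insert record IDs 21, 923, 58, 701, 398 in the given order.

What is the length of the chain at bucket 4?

2

21 → bucket 3
923 → bucket 9
58 → bucket 4
701 → bucket 3 (collision)
398 → bucket 4 (collision)
Final buckets:
0: .
1: .
2: .
3: 21 -> 701
4: 58 -> 398
5: .
6: .
7: .
8: .
9: 923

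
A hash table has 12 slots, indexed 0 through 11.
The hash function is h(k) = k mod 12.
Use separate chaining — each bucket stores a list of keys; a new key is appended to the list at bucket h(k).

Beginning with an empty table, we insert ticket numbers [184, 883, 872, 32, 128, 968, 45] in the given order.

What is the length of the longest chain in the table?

Insert 184: h=4, bucket 4 empty -> new chain.
Insert 883: h=7, bucket 7 empty -> new chain.
Insert 872: h=8, bucket 8 empty -> new chain.
Insert 32: h=8, bucket 8 nonempty -> append to chain.
Insert 128: h=8, bucket 8 nonempty -> append to chain.
Insert 968: h=8, bucket 8 nonempty -> append to chain.
Insert 45: h=9, bucket 9 empty -> new chain.
Final buckets:
0: -
1: -
2: -
3: -
4: 184
5: -
6: -
7: 883
8: 872 -> 32 -> 128 -> 968
9: 45
10: -
11: -

4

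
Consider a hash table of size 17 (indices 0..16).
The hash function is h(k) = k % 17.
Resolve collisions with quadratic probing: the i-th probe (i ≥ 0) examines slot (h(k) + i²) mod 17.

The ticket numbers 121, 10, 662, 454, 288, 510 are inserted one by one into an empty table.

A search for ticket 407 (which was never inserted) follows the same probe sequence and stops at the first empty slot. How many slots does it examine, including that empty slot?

Insert 121: h=2, slot 2 empty -> index 2.
Insert 10: h=10, slot 10 empty -> index 10.
Insert 662: h=16, slot 16 empty -> index 16.
Insert 454: h=12, slot 12 empty -> index 12.
Insert 288: h=16, slot 16 occupied -> index 0.
Insert 510: h=0, slot 0 occupied -> index 1.
Table: [288, 510, 121, ∅, ∅, ∅, ∅, ∅, ∅, ∅, 10, ∅, 454, ∅, ∅, ∅, 662]
Lookup 407: h=16, probe 16,0,3 → slot 3 empty, not found.

3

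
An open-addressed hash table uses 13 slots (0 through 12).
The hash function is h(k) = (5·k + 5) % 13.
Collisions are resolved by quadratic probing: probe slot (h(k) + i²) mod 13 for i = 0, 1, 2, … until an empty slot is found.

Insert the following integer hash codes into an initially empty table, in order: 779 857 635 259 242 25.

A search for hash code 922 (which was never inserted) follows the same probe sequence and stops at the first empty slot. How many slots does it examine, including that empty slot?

779 hashes to 0; slot 0 is free => place at 0.
857 hashes to 0; 0 taken => place at 1.
635 hashes to 8; slot 8 is free => place at 8.
259 hashes to 0; 0,1 taken => place at 4.
242 hashes to 6; slot 6 is free => place at 6.
25 hashes to 0; 0,1,4 taken => place at 9.
Table: [779, 857, ., ., 259, ., 242, ., 635, 25, ., ., .]
Lookup 922: h=0, probe 0,1,4,9,3 → slot 3 empty, not found.

5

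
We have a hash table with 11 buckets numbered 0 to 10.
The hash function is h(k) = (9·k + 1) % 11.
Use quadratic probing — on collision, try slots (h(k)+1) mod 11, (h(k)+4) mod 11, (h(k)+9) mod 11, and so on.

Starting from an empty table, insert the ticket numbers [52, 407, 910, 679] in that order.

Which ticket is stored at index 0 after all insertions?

679

52 hashes to 7; slot 7 is free => place at 7.
407 hashes to 1; slot 1 is free => place at 1.
910 hashes to 7; 7 taken => place at 8.
679 hashes to 7; 7,8 taken => place at 0.
Table: [679, 407, —, —, —, —, —, 52, 910, —, —]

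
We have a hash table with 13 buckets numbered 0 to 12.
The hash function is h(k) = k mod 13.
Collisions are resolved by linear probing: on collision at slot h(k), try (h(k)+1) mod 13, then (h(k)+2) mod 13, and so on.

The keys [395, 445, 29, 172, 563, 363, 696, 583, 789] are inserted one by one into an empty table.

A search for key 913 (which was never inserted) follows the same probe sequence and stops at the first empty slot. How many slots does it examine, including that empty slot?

395: h=5 -> slot 5
445: h=3 -> slot 3
29: h=3, probe 3,4 -> slot 4
172: h=3, probe 3,4,5,6 -> slot 6
563: h=4, probe 4,5,6,7 -> slot 7
363: h=12 -> slot 12
696: h=7, probe 7,8 -> slot 8
583: h=11 -> slot 11
789: h=9 -> slot 9
Table: [—, —, —, 445, 29, 395, 172, 563, 696, 789, —, 583, 363]
Lookup 913: h=3, probe 3,4,5,6,7,8,9,10 → slot 10 empty, not found.

8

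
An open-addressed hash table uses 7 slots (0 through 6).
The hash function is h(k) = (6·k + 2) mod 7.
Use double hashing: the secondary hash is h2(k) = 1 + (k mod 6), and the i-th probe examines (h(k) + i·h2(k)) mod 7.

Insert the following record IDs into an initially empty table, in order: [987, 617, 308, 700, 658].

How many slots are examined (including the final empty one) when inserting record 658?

4

Insert 987: h=2, slot 2 empty -> index 2.
Insert 617: h=1, slot 1 empty -> index 1.
Insert 308: h=2, h2=3, slot 2 occupied -> index 5.
Insert 700: h=2, h2=5, slot 2 occupied -> index 0.
Insert 658: h=2, h2=5, slots 2,0,5 occupied -> index 3.
Table: [700, 617, 987, 658, ∅, 308, ∅]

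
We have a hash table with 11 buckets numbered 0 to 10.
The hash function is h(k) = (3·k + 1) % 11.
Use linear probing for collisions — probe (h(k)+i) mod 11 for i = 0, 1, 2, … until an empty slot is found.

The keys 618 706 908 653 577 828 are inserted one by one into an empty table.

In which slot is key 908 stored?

618: h=7 -> slot 7
706: h=7, probe 7,8 -> slot 8
908: h=8, probe 8,9 -> slot 9
653: h=2 -> slot 2
577: h=5 -> slot 5
828: h=10 -> slot 10
Table: [∅, ∅, 653, ∅, ∅, 577, ∅, 618, 706, 908, 828]

9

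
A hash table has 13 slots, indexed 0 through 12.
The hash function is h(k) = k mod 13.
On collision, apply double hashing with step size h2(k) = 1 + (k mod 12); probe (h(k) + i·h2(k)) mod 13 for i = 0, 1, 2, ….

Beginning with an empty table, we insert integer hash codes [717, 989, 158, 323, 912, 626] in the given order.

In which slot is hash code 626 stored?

8

717 hashes to 2; slot 2 is free => place at 2.
989 hashes to 1; slot 1 is free => place at 1.
158 hashes to 2, h2=3; 2 taken => place at 5.
323 hashes to 11; slot 11 is free => place at 11.
912 hashes to 2, h2=1; 2 taken => place at 3.
626 hashes to 2, h2=3; 2,5 taken => place at 8.
Table: [_, 989, 717, 912, _, 158, _, _, 626, _, _, 323, _]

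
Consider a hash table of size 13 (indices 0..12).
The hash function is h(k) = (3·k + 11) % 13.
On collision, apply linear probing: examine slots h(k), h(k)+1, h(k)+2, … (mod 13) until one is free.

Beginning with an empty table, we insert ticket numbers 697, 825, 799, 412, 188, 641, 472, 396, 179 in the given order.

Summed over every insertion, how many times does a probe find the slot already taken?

7

Insert 697: h=9, slot 9 empty => index 9.
Insert 825: h=3, slot 3 empty => index 3.
Insert 799: h=3, slot 3 occupied => index 4.
Insert 412: h=12, slot 12 empty => index 12.
Insert 188: h=3, slots 3,4 occupied => index 5.
Insert 641: h=10, slot 10 empty => index 10.
Insert 472: h=10, slot 10 occupied => index 11.
Insert 396: h=3, slots 3,4,5 occupied => index 6.
Insert 179: h=2, slot 2 empty => index 2.
Table: [-, -, 179, 825, 799, 188, 396, -, -, 697, 641, 472, 412]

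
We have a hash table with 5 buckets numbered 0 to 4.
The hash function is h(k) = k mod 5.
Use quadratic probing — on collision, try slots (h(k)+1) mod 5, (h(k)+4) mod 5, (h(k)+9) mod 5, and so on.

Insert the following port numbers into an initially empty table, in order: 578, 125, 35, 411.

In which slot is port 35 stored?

1

Insert 578: h=3, slot 3 empty → index 3.
Insert 125: h=0, slot 0 empty → index 0.
Insert 35: h=0, slot 0 occupied → index 1.
Insert 411: h=1, slot 1 occupied → index 2.
Table: [125, 35, 411, 578, —]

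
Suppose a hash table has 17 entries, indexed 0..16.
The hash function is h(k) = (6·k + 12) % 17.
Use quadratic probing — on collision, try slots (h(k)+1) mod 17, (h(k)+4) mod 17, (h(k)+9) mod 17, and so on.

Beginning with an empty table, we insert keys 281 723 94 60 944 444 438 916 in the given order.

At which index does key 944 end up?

14

281 hashes to 15; slot 15 is free -> place at 15.
723 hashes to 15; 15 taken -> place at 16.
94 hashes to 15; 15,16 taken -> place at 2.
60 hashes to 15; 15,16,2 taken -> place at 7.
944 hashes to 15; 15,16,2,7 taken -> place at 14.
444 hashes to 7; 7 taken -> place at 8.
438 hashes to 5; slot 5 is free -> place at 5.
916 hashes to 0; slot 0 is free -> place at 0.
Table: [916, -, 94, -, -, 438, -, 60, 444, -, -, -, -, -, 944, 281, 723]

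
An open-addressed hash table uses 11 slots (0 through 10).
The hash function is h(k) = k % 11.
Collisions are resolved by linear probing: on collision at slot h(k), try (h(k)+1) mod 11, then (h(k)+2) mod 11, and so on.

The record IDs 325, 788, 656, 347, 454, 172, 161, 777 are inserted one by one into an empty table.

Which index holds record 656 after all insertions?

8

325 hashes to 6; slot 6 is free → place at 6.
788 hashes to 7; slot 7 is free → place at 7.
656 hashes to 7; 7 taken → place at 8.
347 hashes to 6; 6,7,8 taken → place at 9.
454 hashes to 3; slot 3 is free → place at 3.
172 hashes to 7; 7,8,9 taken → place at 10.
161 hashes to 7; 7,8,9,10 taken → place at 0.
777 hashes to 7; 7,8,9,10,0 taken → place at 1.
Table: [161, 777, ∅, 454, ∅, ∅, 325, 788, 656, 347, 172]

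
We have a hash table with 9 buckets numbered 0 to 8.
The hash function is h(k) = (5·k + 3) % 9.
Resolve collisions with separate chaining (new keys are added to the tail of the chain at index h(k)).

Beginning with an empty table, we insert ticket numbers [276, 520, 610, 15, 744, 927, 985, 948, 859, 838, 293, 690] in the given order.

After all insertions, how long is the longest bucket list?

Insert 276: h=6, bucket 6 empty → new chain.
Insert 520: h=2, bucket 2 empty → new chain.
Insert 610: h=2, bucket 2 nonempty → append to chain.
Insert 15: h=6, bucket 6 nonempty → append to chain.
Insert 744: h=6, bucket 6 nonempty → append to chain.
Insert 927: h=3, bucket 3 empty → new chain.
Insert 985: h=5, bucket 5 empty → new chain.
Insert 948: h=0, bucket 0 empty → new chain.
Insert 859: h=5, bucket 5 nonempty → append to chain.
Insert 838: h=8, bucket 8 empty → new chain.
Insert 293: h=1, bucket 1 empty → new chain.
Insert 690: h=6, bucket 6 nonempty → append to chain.
Final buckets:
0: 948
1: 293
2: 520 -> 610
3: 927
4: _
5: 985 -> 859
6: 276 -> 15 -> 744 -> 690
7: _
8: 838

4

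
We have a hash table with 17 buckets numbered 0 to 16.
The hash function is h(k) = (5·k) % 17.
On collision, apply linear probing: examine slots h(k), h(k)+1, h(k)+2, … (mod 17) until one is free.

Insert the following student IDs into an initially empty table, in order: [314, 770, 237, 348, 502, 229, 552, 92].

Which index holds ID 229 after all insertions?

314 hashes to 6; slot 6 is free => place at 6.
770 hashes to 8; slot 8 is free => place at 8.
237 hashes to 12; slot 12 is free => place at 12.
348 hashes to 6; 6 taken => place at 7.
502 hashes to 11; slot 11 is free => place at 11.
229 hashes to 6; 6,7,8 taken => place at 9.
552 hashes to 6; 6,7,8,9 taken => place at 10.
92 hashes to 1; slot 1 is free => place at 1.
Table: [∅, 92, ∅, ∅, ∅, ∅, 314, 348, 770, 229, 552, 502, 237, ∅, ∅, ∅, ∅]

9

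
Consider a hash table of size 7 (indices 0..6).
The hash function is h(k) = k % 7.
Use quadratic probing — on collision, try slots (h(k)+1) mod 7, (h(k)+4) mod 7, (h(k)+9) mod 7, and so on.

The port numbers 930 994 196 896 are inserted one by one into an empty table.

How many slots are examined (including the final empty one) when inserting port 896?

3

930 hashes to 6; slot 6 is free => place at 6.
994 hashes to 0; slot 0 is free => place at 0.
196 hashes to 0; 0 taken => place at 1.
896 hashes to 0; 0,1 taken => place at 4.
Table: [994, 196, ., ., 896, ., 930]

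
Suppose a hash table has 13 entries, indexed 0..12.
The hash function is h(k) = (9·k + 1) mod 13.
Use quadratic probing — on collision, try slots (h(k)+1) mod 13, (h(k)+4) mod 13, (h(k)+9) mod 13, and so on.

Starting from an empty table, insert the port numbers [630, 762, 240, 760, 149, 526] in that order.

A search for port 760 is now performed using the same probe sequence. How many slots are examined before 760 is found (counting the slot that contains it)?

630 hashes to 3; slot 3 is free => place at 3.
762 hashes to 8; slot 8 is free => place at 8.
240 hashes to 3; 3 taken => place at 4.
760 hashes to 3; 3,4 taken => place at 7.
149 hashes to 3; 3,4,7 taken => place at 12.
526 hashes to 3; 3,4,7,12 taken => place at 6.
Table: [∅, ∅, ∅, 630, 240, ∅, 526, 760, 762, ∅, ∅, ∅, 149]
Lookup 760: h=3, probe 3,4,7 → found at 7.

3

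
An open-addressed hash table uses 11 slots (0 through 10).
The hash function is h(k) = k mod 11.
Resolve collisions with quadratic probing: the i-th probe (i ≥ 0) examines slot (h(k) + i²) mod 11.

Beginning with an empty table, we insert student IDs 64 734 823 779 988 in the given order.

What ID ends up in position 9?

64 hashes to 9; slot 9 is free => place at 9.
734 hashes to 8; slot 8 is free => place at 8.
823 hashes to 9; 9 taken => place at 10.
779 hashes to 9; 9,10 taken => place at 2.
988 hashes to 9; 9,10,2 taken => place at 7.
Table: [∅, ∅, 779, ∅, ∅, ∅, ∅, 988, 734, 64, 823]

64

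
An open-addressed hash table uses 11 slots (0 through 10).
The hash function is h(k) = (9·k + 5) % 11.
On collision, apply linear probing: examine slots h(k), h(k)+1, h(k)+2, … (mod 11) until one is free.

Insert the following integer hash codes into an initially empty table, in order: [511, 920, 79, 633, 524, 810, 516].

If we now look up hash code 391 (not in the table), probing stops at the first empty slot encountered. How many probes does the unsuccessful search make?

5

511: h=6 → slot 6
920: h=2 → slot 2
79: h=1 → slot 1
633: h=4 → slot 4
524: h=2, probe 2,3 → slot 3
810: h=2, probe 2,3,4,5 → slot 5
516: h=7 → slot 7
Table: [∅, 79, 920, 524, 633, 810, 511, 516, ∅, ∅, ∅]
Lookup 391: h=4, probe 4,5,6,7,8 → slot 8 empty, not found.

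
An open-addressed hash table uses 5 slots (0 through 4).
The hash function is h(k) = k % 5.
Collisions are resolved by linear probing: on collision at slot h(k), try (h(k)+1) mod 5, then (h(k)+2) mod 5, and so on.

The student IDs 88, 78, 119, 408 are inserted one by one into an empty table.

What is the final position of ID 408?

1

Insert 88: h=3, slot 3 empty → index 3.
Insert 78: h=3, slot 3 occupied → index 4.
Insert 119: h=4, slot 4 occupied → index 0.
Insert 408: h=3, slots 3,4,0 occupied → index 1.
Table: [119, 408, -, 88, 78]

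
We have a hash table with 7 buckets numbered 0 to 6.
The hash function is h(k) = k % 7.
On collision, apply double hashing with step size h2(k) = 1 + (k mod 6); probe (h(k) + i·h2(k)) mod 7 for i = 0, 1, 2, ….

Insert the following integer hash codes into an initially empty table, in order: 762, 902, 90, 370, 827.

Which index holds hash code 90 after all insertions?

0

762 hashes to 6; slot 6 is free => place at 6.
902 hashes to 6, h2=3; 6 taken => place at 2.
90 hashes to 6, h2=1; 6 taken => place at 0.
370 hashes to 6, h2=5; 6 taken => place at 4.
827 hashes to 1; slot 1 is free => place at 1.
Table: [90, 827, 902, —, 370, —, 762]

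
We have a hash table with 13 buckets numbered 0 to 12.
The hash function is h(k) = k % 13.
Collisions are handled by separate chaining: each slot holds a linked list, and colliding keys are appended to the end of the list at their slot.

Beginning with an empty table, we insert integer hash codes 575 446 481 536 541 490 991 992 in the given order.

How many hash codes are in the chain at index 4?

2

Insert 575: h=3, bucket 3 empty → new chain.
Insert 446: h=4, bucket 4 empty → new chain.
Insert 481: h=0, bucket 0 empty → new chain.
Insert 536: h=3, bucket 3 nonempty → append to chain.
Insert 541: h=8, bucket 8 empty → new chain.
Insert 490: h=9, bucket 9 empty → new chain.
Insert 991: h=3, bucket 3 nonempty → append to chain.
Insert 992: h=4, bucket 4 nonempty → append to chain.
Final buckets:
0: 481
1: —
2: —
3: 575 -> 536 -> 991
4: 446 -> 992
5: —
6: —
7: —
8: 541
9: 490
10: —
11: —
12: —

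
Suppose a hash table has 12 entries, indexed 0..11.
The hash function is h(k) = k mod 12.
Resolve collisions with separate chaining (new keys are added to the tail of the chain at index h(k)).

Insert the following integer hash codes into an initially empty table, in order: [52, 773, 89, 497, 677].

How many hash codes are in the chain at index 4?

1

52 -> bucket 4
773 -> bucket 5
89 -> bucket 5 (collision)
497 -> bucket 5 (collision)
677 -> bucket 5 (collision)
Final buckets:
0: _
1: _
2: _
3: _
4: 52
5: 773 -> 89 -> 497 -> 677
6: _
7: _
8: _
9: _
10: _
11: _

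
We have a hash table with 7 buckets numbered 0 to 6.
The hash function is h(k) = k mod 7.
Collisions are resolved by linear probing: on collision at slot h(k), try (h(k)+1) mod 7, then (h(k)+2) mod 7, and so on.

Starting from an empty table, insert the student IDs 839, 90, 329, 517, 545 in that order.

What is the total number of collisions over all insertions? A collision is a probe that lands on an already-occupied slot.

839 hashes to 6; slot 6 is free -> place at 6.
90 hashes to 6; 6 taken -> place at 0.
329 hashes to 0; 0 taken -> place at 1.
517 hashes to 6; 6,0,1 taken -> place at 2.
545 hashes to 6; 6,0,1,2 taken -> place at 3.
Table: [90, 329, 517, 545, ∅, ∅, 839]

9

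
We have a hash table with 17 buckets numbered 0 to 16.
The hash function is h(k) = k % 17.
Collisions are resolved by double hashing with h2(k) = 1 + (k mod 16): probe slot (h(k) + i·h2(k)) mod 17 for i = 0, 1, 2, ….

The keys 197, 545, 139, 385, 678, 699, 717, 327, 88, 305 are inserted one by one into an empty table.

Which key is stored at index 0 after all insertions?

Insert 197: h=10, slot 10 empty -> index 10.
Insert 545: h=1, slot 1 empty -> index 1.
Insert 139: h=3, slot 3 empty -> index 3.
Insert 385: h=11, slot 11 empty -> index 11.
Insert 678: h=15, slot 15 empty -> index 15.
Insert 699: h=2, slot 2 empty -> index 2.
Insert 717: h=3, h2=14, slot 3 occupied -> index 0.
Insert 327: h=4, slot 4 empty -> index 4.
Insert 88: h=3, h2=9, slot 3 occupied -> index 12.
Insert 305: h=16, slot 16 empty -> index 16.
Table: [717, 545, 699, 139, 327, ., ., ., ., ., 197, 385, 88, ., ., 678, 305]

717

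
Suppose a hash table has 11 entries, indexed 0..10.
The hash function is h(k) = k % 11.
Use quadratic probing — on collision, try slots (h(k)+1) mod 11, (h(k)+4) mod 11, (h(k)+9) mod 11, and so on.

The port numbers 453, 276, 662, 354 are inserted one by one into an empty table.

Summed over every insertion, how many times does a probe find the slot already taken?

3

453: h=2 → slot 2
276: h=1 → slot 1
662: h=2, probe 2,3 → slot 3
354: h=2, probe 2,3,6 → slot 6
Table: [∅, 276, 453, 662, ∅, ∅, 354, ∅, ∅, ∅, ∅]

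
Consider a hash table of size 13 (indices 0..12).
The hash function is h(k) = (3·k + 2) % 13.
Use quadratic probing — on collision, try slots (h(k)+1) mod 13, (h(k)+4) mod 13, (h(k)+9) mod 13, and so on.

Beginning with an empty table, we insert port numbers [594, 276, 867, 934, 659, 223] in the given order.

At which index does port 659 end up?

7

594: h=3 -> slot 3
276: h=11 -> slot 11
867: h=3, probe 3,4 -> slot 4
934: h=9 -> slot 9
659: h=3, probe 3,4,7 -> slot 7
223: h=8 -> slot 8
Table: [., ., ., 594, 867, ., ., 659, 223, 934, ., 276, .]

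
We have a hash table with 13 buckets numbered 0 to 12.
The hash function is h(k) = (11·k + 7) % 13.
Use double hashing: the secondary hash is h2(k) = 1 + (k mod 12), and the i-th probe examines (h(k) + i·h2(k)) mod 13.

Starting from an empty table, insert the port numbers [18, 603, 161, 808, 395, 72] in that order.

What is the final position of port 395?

9

18 hashes to 10; slot 10 is free → place at 10.
603 hashes to 10, h2=4; 10 taken → place at 1.
161 hashes to 10, h2=6; 10 taken → place at 3.
808 hashes to 3, h2=5; 3 taken → place at 8.
395 hashes to 10, h2=12; 10 taken → place at 9.
72 hashes to 6; slot 6 is free → place at 6.
Table: [∅, 603, ∅, 161, ∅, ∅, 72, ∅, 808, 395, 18, ∅, ∅]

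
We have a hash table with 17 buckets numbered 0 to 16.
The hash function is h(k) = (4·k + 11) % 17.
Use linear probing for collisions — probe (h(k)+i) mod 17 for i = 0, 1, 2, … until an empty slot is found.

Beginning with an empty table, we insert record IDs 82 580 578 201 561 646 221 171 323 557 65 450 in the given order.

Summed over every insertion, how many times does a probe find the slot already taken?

82: h=16 -> slot 16
580: h=2 -> slot 2
578: h=11 -> slot 11
201: h=16, probe 16,0 -> slot 0
561: h=11, probe 11,12 -> slot 12
646: h=11, probe 11,12,13 -> slot 13
221: h=11, probe 11,12,13,14 -> slot 14
171: h=15 -> slot 15
323: h=11, probe 11,12,13,14,15,16,0,1 -> slot 1
557: h=12, probe 12,13,14,15,16,0,1,2,3 -> slot 3
65: h=16, probe 16,0,1,2,3,4 -> slot 4
450: h=9 -> slot 9
Table: [201, 323, 580, 557, 65, _, _, _, _, 450, _, 578, 561, 646, 221, 171, 82]

27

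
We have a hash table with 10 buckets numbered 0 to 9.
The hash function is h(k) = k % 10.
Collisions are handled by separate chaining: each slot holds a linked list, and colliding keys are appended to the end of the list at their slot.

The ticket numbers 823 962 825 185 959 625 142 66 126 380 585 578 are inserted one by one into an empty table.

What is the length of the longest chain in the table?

823 → bucket 3
962 → bucket 2
825 → bucket 5
185 → bucket 5 (collision)
959 → bucket 9
625 → bucket 5 (collision)
142 → bucket 2 (collision)
66 → bucket 6
126 → bucket 6 (collision)
380 → bucket 0
585 → bucket 5 (collision)
578 → bucket 8
Final buckets:
0: 380
1: .
2: 962 -> 142
3: 823
4: .
5: 825 -> 185 -> 625 -> 585
6: 66 -> 126
7: .
8: 578
9: 959

4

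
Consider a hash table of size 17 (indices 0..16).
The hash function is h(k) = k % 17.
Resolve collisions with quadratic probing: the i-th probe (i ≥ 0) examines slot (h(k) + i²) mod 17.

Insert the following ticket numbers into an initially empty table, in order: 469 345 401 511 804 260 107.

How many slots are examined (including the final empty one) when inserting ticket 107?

Insert 469: h=10, slot 10 empty => index 10.
Insert 345: h=5, slot 5 empty => index 5.
Insert 401: h=10, slot 10 occupied => index 11.
Insert 511: h=1, slot 1 empty => index 1.
Insert 804: h=5, slot 5 occupied => index 6.
Insert 260: h=5, slots 5,6 occupied => index 9.
Insert 107: h=5, slots 5,6,9 occupied => index 14.
Table: [_, 511, _, _, _, 345, 804, _, _, 260, 469, 401, _, _, 107, _, _]

4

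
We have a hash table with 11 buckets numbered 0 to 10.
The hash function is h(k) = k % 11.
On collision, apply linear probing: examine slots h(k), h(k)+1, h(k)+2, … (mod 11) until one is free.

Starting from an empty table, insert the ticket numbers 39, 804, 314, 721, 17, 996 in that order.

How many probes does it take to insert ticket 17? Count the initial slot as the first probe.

39: h=6 → slot 6
804: h=1 → slot 1
314: h=6, probe 6,7 → slot 7
721: h=6, probe 6,7,8 → slot 8
17: h=6, probe 6,7,8,9 → slot 9
996: h=6, probe 6,7,8,9,10 → slot 10
Table: [_, 804, _, _, _, _, 39, 314, 721, 17, 996]

4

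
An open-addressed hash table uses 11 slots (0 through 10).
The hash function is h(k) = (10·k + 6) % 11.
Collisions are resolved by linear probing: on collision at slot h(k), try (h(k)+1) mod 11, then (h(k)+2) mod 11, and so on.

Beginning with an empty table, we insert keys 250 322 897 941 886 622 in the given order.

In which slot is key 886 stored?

2

Insert 250: h=9, slot 9 empty => index 9.
Insert 322: h=3, slot 3 empty => index 3.
Insert 897: h=0, slot 0 empty => index 0.
Insert 941: h=0, slot 0 occupied => index 1.
Insert 886: h=0, slots 0,1 occupied => index 2.
Insert 622: h=0, slots 0,1,2,3 occupied => index 4.
Table: [897, 941, 886, 322, 622, -, -, -, -, 250, -]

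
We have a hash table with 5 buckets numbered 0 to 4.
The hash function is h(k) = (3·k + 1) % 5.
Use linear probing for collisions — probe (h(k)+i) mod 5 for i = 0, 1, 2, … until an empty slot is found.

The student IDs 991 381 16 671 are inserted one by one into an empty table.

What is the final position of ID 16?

991: h=4 => slot 4
381: h=4, probe 4,0 => slot 0
16: h=4, probe 4,0,1 => slot 1
671: h=4, probe 4,0,1,2 => slot 2
Table: [381, 16, 671, ., 991]

1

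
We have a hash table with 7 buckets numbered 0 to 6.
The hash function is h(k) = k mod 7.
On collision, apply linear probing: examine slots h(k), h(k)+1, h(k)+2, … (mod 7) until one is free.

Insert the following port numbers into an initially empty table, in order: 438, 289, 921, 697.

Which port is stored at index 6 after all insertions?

697

438 hashes to 4; slot 4 is free → place at 4.
289 hashes to 2; slot 2 is free → place at 2.
921 hashes to 4; 4 taken → place at 5.
697 hashes to 4; 4,5 taken → place at 6.
Table: [∅, ∅, 289, ∅, 438, 921, 697]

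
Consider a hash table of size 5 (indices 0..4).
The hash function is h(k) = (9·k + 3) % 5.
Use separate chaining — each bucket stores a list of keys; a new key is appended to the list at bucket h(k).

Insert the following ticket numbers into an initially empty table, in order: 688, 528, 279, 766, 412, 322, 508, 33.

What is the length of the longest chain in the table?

688 → bucket 0
528 → bucket 0 (collision)
279 → bucket 4
766 → bucket 2
412 → bucket 1
322 → bucket 1 (collision)
508 → bucket 0 (collision)
33 → bucket 0 (collision)
Final buckets:
0: 688 -> 528 -> 508 -> 33
1: 412 -> 322
2: 766
3: _
4: 279

4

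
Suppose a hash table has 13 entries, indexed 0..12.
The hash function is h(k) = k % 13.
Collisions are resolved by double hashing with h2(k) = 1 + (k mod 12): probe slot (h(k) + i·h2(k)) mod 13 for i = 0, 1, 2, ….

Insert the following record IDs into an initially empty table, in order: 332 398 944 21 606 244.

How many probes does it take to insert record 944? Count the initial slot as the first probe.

Insert 332: h=7, slot 7 empty => index 7.
Insert 398: h=8, slot 8 empty => index 8.
Insert 944: h=8, h2=9, slot 8 occupied => index 4.
Insert 21: h=8, h2=10, slot 8 occupied => index 5.
Insert 606: h=8, h2=7, slot 8 occupied => index 2.
Insert 244: h=10, slot 10 empty => index 10.
Table: [_, _, 606, _, 944, 21, _, 332, 398, _, 244, _, _]

2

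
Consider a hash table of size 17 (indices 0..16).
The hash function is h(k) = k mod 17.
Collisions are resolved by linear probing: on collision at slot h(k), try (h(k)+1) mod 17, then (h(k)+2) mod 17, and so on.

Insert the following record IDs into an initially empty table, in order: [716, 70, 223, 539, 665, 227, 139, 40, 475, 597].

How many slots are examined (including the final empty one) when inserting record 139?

5

716 hashes to 2; slot 2 is free -> place at 2.
70 hashes to 2; 2 taken -> place at 3.
223 hashes to 2; 2,3 taken -> place at 4.
539 hashes to 12; slot 12 is free -> place at 12.
665 hashes to 2; 2,3,4 taken -> place at 5.
227 hashes to 6; slot 6 is free -> place at 6.
139 hashes to 3; 3,4,5,6 taken -> place at 7.
40 hashes to 6; 6,7 taken -> place at 8.
475 hashes to 16; slot 16 is free -> place at 16.
597 hashes to 2; 2,3,4,5,6,7,8 taken -> place at 9.
Table: [_, _, 716, 70, 223, 665, 227, 139, 40, 597, _, _, 539, _, _, _, 475]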